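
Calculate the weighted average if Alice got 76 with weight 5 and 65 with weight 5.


Weighted sum:
5 x 76 + 5 x 65 = 705
Total weight:
5 + 5 = 10
Weighted average:
705 / 10 = 70.5

70.5


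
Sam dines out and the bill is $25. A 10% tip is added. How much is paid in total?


Calculate the tip:
10% of $25 = $2.50
Add tip to meal cost:
$25 + $2.50 = $27.50

$27.50


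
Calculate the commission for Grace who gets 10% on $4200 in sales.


Convert rate to decimal:
10% = 0.1
Multiply by sales:
$4200 x 0.1 = $420

$420


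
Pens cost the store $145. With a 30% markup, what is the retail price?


Calculate the markup amount:
30% of $145 = $43.50
Add to cost:
$145 + $43.50 = $188.50

$188.50


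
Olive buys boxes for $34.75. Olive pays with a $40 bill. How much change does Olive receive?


Start with the amount paid:
$40
Subtract the price:
$40 - $34.75 = $5.25

$5.25


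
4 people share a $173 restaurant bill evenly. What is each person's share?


Total bill: $173
Number of people: 4
Each pays: $173 / 4 = $43.25

$43.25


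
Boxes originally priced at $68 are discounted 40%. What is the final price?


Calculate the discount amount:
40% of $68 = $27.20
Subtract from original:
$68 - $27.20 = $40.80

$40.80


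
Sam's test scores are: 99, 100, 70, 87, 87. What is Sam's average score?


Add the scores:
99 + 100 + 70 + 87 + 87 = 443
Divide by the number of tests:
443 / 5 = 88.6

88.6


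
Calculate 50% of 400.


Convert percentage to decimal:
50% = 0.5
Multiply:
400 x 0.5 = 200

200


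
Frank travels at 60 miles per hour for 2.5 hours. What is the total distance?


Use the formula: distance = speed x time
Speed = 60 mph, Time = 2.5 hours
60 x 2.5 = 150 miles

150 miles


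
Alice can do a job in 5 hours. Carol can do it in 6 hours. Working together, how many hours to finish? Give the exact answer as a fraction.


Alice's rate: 1/5 of the job per hour
Carol's rate: 1/6 of the job per hour
Combined rate: 1/5 + 1/6 = 11/30 per hour
Time = 1 / (11/30) = 30/11 hours (≈ 2.73 hours)

30/11 hours


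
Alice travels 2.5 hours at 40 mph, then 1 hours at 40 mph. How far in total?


Leg 1 distance:
40 x 2.5 = 100 miles
Leg 2 distance:
40 x 1 = 40 miles
Total distance:
100 + 40 = 140 miles

140 miles


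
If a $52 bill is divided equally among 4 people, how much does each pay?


Total bill: $52
Number of people: 4
Each pays: $52 / 4 = $13

$13


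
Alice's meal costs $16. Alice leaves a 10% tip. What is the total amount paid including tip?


Calculate the tip:
10% of $16 = $1.60
Add tip to meal cost:
$16 + $1.60 = $17.60

$17.60


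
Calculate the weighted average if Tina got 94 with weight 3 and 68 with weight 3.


Weighted sum:
3 x 94 + 3 x 68 = 486
Total weight:
3 + 3 = 6
Weighted average:
486 / 6 = 81

81


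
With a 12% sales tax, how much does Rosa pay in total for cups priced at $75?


Calculate the tax:
12% of $75 = $9
Add tax to price:
$75 + $9 = $84

$84


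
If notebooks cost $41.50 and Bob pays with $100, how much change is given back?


Start with the amount paid:
$100
Subtract the price:
$100 - $41.50 = $58.50

$58.50


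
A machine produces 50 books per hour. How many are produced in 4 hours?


Production rate: 50 books per hour
Time: 4 hours
Total: 50 x 4 = 200 books

200 books


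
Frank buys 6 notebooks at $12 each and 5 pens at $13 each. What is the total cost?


Cost of notebooks:
6 x $12 = $72
Cost of pens:
5 x $13 = $65
Add both:
$72 + $65 = $137

$137


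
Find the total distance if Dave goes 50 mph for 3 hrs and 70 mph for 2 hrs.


Leg 1 distance:
50 x 3 = 150 miles
Leg 2 distance:
70 x 2 = 140 miles
Total distance:
150 + 140 = 290 miles

290 miles


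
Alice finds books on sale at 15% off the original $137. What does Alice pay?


Calculate the discount amount:
15% of $137 = $20.55
Subtract from original:
$137 - $20.55 = $116.45

$116.45


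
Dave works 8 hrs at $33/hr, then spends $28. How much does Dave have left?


Calculate earnings:
8 x $33 = $264
Subtract spending:
$264 - $28 = $236

$236


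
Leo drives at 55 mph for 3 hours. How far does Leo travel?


Use the formula: distance = speed x time
Speed = 55 mph, Time = 3 hours
55 x 3 = 165 miles

165 miles


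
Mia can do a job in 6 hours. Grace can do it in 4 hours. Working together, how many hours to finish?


Mia's rate: 1/6 of the job per hour
Grace's rate: 1/4 of the job per hour
Combined rate: 1/6 + 1/4 = 5/12 per hour
Time = 1 / (5/12) = 12/5 = 2.4 hours

2.4 hours


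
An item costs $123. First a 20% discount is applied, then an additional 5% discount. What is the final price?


First discount:
20% of $123 = $24.60
Price after first discount:
$123 - $24.60 = $98.40
Second discount:
5% of $98.40 = $4.92
Final price:
$98.40 - $4.92 = $93.48

$93.48


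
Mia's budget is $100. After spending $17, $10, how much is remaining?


Add up expenses:
$17 + $10 = $27
Subtract from budget:
$100 - $27 = $73

$73


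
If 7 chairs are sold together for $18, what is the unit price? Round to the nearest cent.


Total cost: $18
Number of items: 7
Unit price: $18 / 7 = $2.5714... ≈ $2.57

$2.57


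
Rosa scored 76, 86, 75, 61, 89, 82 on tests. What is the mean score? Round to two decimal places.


Add the scores:
76 + 86 + 75 + 61 + 89 + 82 = 469
Divide by the number of tests:
469 / 6 = 78.1666... ≈ 78.17

78.17


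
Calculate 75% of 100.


Convert percentage to decimal:
75% = 0.75
Multiply:
100 x 0.75 = 75

75


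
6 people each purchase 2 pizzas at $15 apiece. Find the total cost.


Cost per person:
2 x $15 = $30
Group total:
6 x $30 = $180

$180


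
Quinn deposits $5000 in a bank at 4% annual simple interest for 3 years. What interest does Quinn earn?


Use the formula I = P x R x T / 100
P x R x T = 5000 x 4 x 3 = 60000
I = 60000 / 100 = $600

$600


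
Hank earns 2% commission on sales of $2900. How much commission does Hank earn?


Convert rate to decimal:
2% = 0.02
Multiply by sales:
$2900 x 0.02 = $58

$58


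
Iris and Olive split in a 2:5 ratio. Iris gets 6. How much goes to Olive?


Find the multiplier:
6 / 2 = 3
Apply to Olive's share:
5 x 3 = 15

15


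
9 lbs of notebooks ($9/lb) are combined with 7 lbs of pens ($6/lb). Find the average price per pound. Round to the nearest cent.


Cost of notebooks:
9 x $9 = $81
Cost of pens:
7 x $6 = $42
Total cost: $81 + $42 = $123
Total weight: 16 lbs
Average: $123 / 16 = $7.6875 ≈ $7.69/lb

$7.69/lb


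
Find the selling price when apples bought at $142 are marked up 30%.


Calculate the markup amount:
30% of $142 = $42.60
Add to cost:
$142 + $42.60 = $184.60

$184.60


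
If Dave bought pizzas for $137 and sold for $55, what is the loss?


Selling price = $55
Cost price = $137
Loss = cost price - selling price:
Loss = $137 - $55 = $82

$82


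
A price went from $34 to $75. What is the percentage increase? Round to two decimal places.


Find the absolute change:
|75 - 34| = 41
Divide by original and multiply by 100:
41 / 34 x 100 = 120.5882...% ≈ 120.59%

120.59%


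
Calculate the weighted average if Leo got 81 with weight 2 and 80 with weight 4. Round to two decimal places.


Weighted sum:
2 x 81 + 4 x 80 = 482
Total weight:
2 + 4 = 6
Weighted average:
482 / 6 = 80.3333... ≈ 80.33

80.33


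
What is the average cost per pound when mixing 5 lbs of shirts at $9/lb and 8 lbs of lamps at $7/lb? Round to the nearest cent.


Cost of shirts:
5 x $9 = $45
Cost of lamps:
8 x $7 = $56
Total cost: $45 + $56 = $101
Total weight: 13 lbs
Average: $101 / 13 = $7.7692... ≈ $7.77/lb

$7.77/lb


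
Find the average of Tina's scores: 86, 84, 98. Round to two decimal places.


Add the scores:
86 + 84 + 98 = 268
Divide by the number of tests:
268 / 3 = 89.3333... ≈ 89.33

89.33


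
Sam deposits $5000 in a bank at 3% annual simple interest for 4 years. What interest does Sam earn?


Use the formula I = P x R x T / 100
P x R x T = 5000 x 3 x 4 = 60000
I = 60000 / 100 = $600

$600


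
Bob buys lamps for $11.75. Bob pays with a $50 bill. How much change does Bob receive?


Start with the amount paid:
$50
Subtract the price:
$50 - $11.75 = $38.25

$38.25


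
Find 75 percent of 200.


Convert percentage to decimal:
75% = 0.75
Multiply:
200 x 0.75 = 150

150


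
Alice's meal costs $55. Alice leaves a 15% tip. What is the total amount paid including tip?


Calculate the tip:
15% of $55 = $8.25
Add tip to meal cost:
$55 + $8.25 = $63.25

$63.25


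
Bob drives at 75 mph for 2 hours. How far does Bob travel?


Use the formula: distance = speed x time
Speed = 75 mph, Time = 2 hours
75 x 2 = 150 miles

150 miles


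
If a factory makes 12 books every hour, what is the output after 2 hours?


Production rate: 12 books per hour
Time: 2 hours
Total: 12 x 2 = 24 books

24 books


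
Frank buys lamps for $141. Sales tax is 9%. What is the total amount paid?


Calculate the tax:
9% of $141 = $12.69
Add tax to price:
$141 + $12.69 = $153.69

$153.69


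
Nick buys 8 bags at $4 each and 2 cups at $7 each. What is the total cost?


Cost of bags:
8 x $4 = $32
Cost of cups:
2 x $7 = $14
Add both:
$32 + $14 = $46

$46


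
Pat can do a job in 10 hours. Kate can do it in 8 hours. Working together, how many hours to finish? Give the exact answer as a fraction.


Pat's rate: 1/10 of the job per hour
Kate's rate: 1/8 of the job per hour
Combined rate: 1/10 + 1/8 = 9/40 per hour
Time = 1 / (9/40) = 40/9 hours (≈ 4.44 hours)

40/9 hours


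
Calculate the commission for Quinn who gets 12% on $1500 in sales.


Convert rate to decimal:
12% = 0.12
Multiply by sales:
$1500 x 0.12 = $180

$180


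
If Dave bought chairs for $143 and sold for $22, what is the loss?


Selling price = $22
Cost price = $143
Loss = cost price - selling price:
Loss = $143 - $22 = $121

$121


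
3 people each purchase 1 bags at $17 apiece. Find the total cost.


Cost per person:
1 x $17 = $17
Group total:
3 x $17 = $51

$51


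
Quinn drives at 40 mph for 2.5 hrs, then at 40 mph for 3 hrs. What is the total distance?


Leg 1 distance:
40 x 2.5 = 100 miles
Leg 2 distance:
40 x 3 = 120 miles
Total distance:
100 + 120 = 220 miles

220 miles


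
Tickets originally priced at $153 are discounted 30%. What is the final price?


Calculate the discount amount:
30% of $153 = $45.90
Subtract from original:
$153 - $45.90 = $107.10

$107.10


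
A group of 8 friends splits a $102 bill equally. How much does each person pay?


Total bill: $102
Number of people: 8
Each pays: $102 / 8 = $12.75

$12.75


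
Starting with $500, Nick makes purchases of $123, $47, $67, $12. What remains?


Add up expenses:
$123 + $47 + $67 + $12 = $249
Subtract from budget:
$500 - $249 = $251

$251


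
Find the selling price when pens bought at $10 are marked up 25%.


Calculate the markup amount:
25% of $10 = $2.50
Add to cost:
$10 + $2.50 = $12.50

$12.50


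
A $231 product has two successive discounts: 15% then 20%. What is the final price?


First discount:
15% of $231 = $34.65
Price after first discount:
$231 - $34.65 = $196.35
Second discount:
20% of $196.35 = $39.27
Final price:
$196.35 - $39.27 = $157.08

$157.08


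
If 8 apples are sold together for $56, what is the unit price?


Total cost: $56
Number of items: 8
Unit price: $56 / 8 = $7

$7


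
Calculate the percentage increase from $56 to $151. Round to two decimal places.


Find the absolute change:
|151 - 56| = 95
Divide by original and multiply by 100:
95 / 56 x 100 = 169.6428...% ≈ 169.64%

169.64%


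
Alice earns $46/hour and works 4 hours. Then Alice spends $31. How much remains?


Calculate earnings:
4 x $46 = $184
Subtract spending:
$184 - $31 = $153

$153


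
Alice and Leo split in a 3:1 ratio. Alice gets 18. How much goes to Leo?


Find the multiplier:
18 / 3 = 6
Apply to Leo's share:
1 x 6 = 6

6


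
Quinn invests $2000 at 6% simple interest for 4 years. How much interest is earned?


Use the formula I = P x R x T / 100
P x R x T = 2000 x 6 x 4 = 48000
I = 48000 / 100 = $480

$480


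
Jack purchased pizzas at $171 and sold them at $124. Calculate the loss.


Selling price = $124
Cost price = $171
Loss = cost price - selling price:
Loss = $171 - $124 = $47

$47


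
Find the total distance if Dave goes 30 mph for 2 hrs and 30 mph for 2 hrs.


Leg 1 distance:
30 x 2 = 60 miles
Leg 2 distance:
30 x 2 = 60 miles
Total distance:
60 + 60 = 120 miles

120 miles


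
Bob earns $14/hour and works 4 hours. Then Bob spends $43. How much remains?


Calculate earnings:
4 x $14 = $56
Subtract spending:
$56 - $43 = $13

$13


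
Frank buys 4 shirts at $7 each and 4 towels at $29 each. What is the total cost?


Cost of shirts:
4 x $7 = $28
Cost of towels:
4 x $29 = $116
Add both:
$28 + $116 = $144

$144


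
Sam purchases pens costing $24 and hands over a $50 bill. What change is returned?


Start with the amount paid:
$50
Subtract the price:
$50 - $24 = $26

$26


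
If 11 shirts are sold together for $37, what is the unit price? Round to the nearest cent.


Total cost: $37
Number of items: 11
Unit price: $37 / 11 = $3.3636... ≈ $3.36

$3.36


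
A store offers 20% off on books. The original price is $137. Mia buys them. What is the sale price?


Calculate the discount amount:
20% of $137 = $27.40
Subtract from original:
$137 - $27.40 = $109.60

$109.60


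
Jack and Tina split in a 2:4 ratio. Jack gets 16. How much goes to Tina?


Find the multiplier:
16 / 2 = 8
Apply to Tina's share:
4 x 8 = 32

32


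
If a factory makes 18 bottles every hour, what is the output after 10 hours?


Production rate: 18 bottles per hour
Time: 10 hours
Total: 18 x 10 = 180 bottles

180 bottles


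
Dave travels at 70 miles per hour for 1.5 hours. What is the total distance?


Use the formula: distance = speed x time
Speed = 70 mph, Time = 1.5 hours
70 x 1.5 = 105 miles

105 miles


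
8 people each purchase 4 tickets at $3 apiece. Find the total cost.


Cost per person:
4 x $3 = $12
Group total:
8 x $12 = $96

$96


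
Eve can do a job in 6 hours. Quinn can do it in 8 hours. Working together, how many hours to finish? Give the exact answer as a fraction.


Eve's rate: 1/6 of the job per hour
Quinn's rate: 1/8 of the job per hour
Combined rate: 1/6 + 1/8 = 7/24 per hour
Time = 1 / (7/24) = 24/7 hours (≈ 3.43 hours)

24/7 hours


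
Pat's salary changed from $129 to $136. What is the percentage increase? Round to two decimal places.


Find the absolute change:
|136 - 129| = 7
Divide by original and multiply by 100:
7 / 129 x 100 = 5.4263...% ≈ 5.43%

5.43%


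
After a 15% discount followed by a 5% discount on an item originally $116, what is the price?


First discount:
15% of $116 = $17.40
Price after first discount:
$116 - $17.40 = $98.60
Second discount:
5% of $98.60 = $4.93
Final price:
$98.60 - $4.93 = $93.67

$93.67


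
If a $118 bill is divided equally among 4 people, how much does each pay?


Total bill: $118
Number of people: 4
Each pays: $118 / 4 = $29.50

$29.50


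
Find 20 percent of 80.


Convert percentage to decimal:
20% = 0.2
Multiply:
80 x 0.2 = 16

16


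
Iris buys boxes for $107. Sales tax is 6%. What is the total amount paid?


Calculate the tax:
6% of $107 = $6.42
Add tax to price:
$107 + $6.42 = $113.42

$113.42


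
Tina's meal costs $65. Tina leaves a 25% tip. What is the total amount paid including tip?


Calculate the tip:
25% of $65 = $16.25
Add tip to meal cost:
$65 + $16.25 = $81.25

$81.25


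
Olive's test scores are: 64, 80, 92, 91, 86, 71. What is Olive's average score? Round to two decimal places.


Add the scores:
64 + 80 + 92 + 91 + 86 + 71 = 484
Divide by the number of tests:
484 / 6 = 80.6666... ≈ 80.67

80.67


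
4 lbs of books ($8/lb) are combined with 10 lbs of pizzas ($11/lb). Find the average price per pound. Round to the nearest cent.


Cost of books:
4 x $8 = $32
Cost of pizzas:
10 x $11 = $110
Total cost: $32 + $110 = $142
Total weight: 14 lbs
Average: $142 / 14 = $10.1428... ≈ $10.14/lb

$10.14/lb


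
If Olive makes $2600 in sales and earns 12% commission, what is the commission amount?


Convert rate to decimal:
12% = 0.12
Multiply by sales:
$2600 x 0.12 = $312

$312


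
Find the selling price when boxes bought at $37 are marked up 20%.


Calculate the markup amount:
20% of $37 = $7.40
Add to cost:
$37 + $7.40 = $44.40

$44.40


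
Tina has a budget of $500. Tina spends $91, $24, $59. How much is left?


Add up expenses:
$91 + $24 + $59 = $174
Subtract from budget:
$500 - $174 = $326

$326


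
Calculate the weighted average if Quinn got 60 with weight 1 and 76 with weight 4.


Weighted sum:
1 x 60 + 4 x 76 = 364
Total weight:
1 + 4 = 5
Weighted average:
364 / 5 = 72.8

72.8


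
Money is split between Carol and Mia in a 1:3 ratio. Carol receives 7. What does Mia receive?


Find the multiplier:
7 / 1 = 7
Apply to Mia's share:
3 x 7 = 21

21


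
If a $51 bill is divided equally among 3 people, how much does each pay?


Total bill: $51
Number of people: 3
Each pays: $51 / 3 = $17

$17


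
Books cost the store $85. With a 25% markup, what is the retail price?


Calculate the markup amount:
25% of $85 = $21.25
Add to cost:
$85 + $21.25 = $106.25

$106.25


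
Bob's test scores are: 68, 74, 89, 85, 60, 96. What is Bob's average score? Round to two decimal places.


Add the scores:
68 + 74 + 89 + 85 + 60 + 96 = 472
Divide by the number of tests:
472 / 6 = 78.6666... ≈ 78.67

78.67


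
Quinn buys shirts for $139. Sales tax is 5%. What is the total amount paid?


Calculate the tax:
5% of $139 = $6.95
Add tax to price:
$139 + $6.95 = $145.95

$145.95


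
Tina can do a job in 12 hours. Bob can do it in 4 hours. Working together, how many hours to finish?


Tina's rate: 1/12 of the job per hour
Bob's rate: 1/4 of the job per hour
Combined rate: 1/12 + 1/4 = 1/3 per hour
Time = 1 / (1/3) = 3 hours

3 hours


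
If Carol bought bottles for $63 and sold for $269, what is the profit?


Selling price = $269
Cost price = $63
Profit = selling price - cost price:
Profit = $269 - $63 = $206

$206


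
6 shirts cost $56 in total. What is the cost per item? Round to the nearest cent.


Total cost: $56
Number of items: 6
Unit price: $56 / 6 = $9.3333... ≈ $9.33

$9.33


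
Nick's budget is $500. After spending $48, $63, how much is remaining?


Add up expenses:
$48 + $63 = $111
Subtract from budget:
$500 - $111 = $389

$389


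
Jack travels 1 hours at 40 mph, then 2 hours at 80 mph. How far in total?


Leg 1 distance:
40 x 1 = 40 miles
Leg 2 distance:
80 x 2 = 160 miles
Total distance:
40 + 160 = 200 miles

200 miles


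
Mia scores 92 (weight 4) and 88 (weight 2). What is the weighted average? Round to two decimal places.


Weighted sum:
4 x 92 + 2 x 88 = 544
Total weight:
4 + 2 = 6
Weighted average:
544 / 6 = 90.6666... ≈ 90.67

90.67


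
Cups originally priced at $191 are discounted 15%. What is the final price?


Calculate the discount amount:
15% of $191 = $28.65
Subtract from original:
$191 - $28.65 = $162.35

$162.35


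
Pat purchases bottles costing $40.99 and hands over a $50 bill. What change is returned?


Start with the amount paid:
$50
Subtract the price:
$50 - $40.99 = $9.01

$9.01


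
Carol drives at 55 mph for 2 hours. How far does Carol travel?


Use the formula: distance = speed x time
Speed = 55 mph, Time = 2 hours
55 x 2 = 110 miles

110 miles


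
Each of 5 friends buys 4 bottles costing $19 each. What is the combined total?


Cost per person:
4 x $19 = $76
Group total:
5 x $76 = $380

$380


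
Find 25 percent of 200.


Convert percentage to decimal:
25% = 0.25
Multiply:
200 x 0.25 = 50

50


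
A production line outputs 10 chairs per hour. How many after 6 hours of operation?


Production rate: 10 chairs per hour
Time: 6 hours
Total: 10 x 6 = 60 chairs

60 chairs


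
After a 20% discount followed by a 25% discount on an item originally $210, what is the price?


First discount:
20% of $210 = $42
Price after first discount:
$210 - $42 = $168
Second discount:
25% of $168 = $42
Final price:
$168 - $42 = $126

$126


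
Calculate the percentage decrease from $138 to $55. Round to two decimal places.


Find the absolute change:
|55 - 138| = 83
Divide by original and multiply by 100:
83 / 138 x 100 = 60.1449...% ≈ 60.14%

60.14%


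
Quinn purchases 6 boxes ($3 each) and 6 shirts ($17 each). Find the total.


Cost of boxes:
6 x $3 = $18
Cost of shirts:
6 x $17 = $102
Add both:
$18 + $102 = $120

$120


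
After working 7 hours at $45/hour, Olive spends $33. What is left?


Calculate earnings:
7 x $45 = $315
Subtract spending:
$315 - $33 = $282

$282


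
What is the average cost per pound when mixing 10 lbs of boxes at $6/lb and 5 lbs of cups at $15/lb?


Cost of boxes:
10 x $6 = $60
Cost of cups:
5 x $15 = $75
Total cost: $60 + $75 = $135
Total weight: 15 lbs
Average: $135 / 15 = $9/lb

$9/lb


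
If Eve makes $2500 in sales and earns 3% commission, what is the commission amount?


Convert rate to decimal:
3% = 0.03
Multiply by sales:
$2500 x 0.03 = $75

$75


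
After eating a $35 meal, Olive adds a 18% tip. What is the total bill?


Calculate the tip:
18% of $35 = $6.30
Add tip to meal cost:
$35 + $6.30 = $41.30

$41.30


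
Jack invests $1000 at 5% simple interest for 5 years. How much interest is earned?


Use the formula I = P x R x T / 100
P x R x T = 1000 x 5 x 5 = 25000
I = 25000 / 100 = $250

$250


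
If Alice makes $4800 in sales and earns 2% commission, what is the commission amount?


Convert rate to decimal:
2% = 0.02
Multiply by sales:
$4800 x 0.02 = $96

$96


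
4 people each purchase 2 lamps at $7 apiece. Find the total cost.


Cost per person:
2 x $7 = $14
Group total:
4 x $14 = $56

$56


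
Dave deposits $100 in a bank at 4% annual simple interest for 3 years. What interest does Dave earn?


Use the formula I = P x R x T / 100
P x R x T = 100 x 4 x 3 = 1200
I = 1200 / 100 = $12

$12


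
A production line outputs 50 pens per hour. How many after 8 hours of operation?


Production rate: 50 pens per hour
Time: 8 hours
Total: 50 x 8 = 400 pens

400 pens


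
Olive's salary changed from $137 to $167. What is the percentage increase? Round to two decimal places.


Find the absolute change:
|167 - 137| = 30
Divide by original and multiply by 100:
30 / 137 x 100 = 21.8978...% ≈ 21.9%

21.9%


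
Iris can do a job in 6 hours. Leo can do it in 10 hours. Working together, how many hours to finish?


Iris's rate: 1/6 of the job per hour
Leo's rate: 1/10 of the job per hour
Combined rate: 1/6 + 1/10 = 4/15 per hour
Time = 1 / (4/15) = 15/4 = 3.75 hours

3.75 hours


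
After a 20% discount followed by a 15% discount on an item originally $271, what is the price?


First discount:
20% of $271 = $54.20
Price after first discount:
$271 - $54.20 = $216.80
Second discount:
15% of $216.80 = $32.52
Final price:
$216.80 - $32.52 = $184.28

$184.28


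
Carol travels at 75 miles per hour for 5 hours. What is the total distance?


Use the formula: distance = speed x time
Speed = 75 mph, Time = 5 hours
75 x 5 = 375 miles

375 miles


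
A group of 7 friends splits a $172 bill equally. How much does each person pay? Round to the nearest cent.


Total bill: $172
Number of people: 7
Each pays: $172 / 7 = $24.5714... ≈ $24.57

$24.57


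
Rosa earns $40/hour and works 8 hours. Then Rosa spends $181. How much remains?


Calculate earnings:
8 x $40 = $320
Subtract spending:
$320 - $181 = $139

$139


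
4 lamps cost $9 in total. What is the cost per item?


Total cost: $9
Number of items: 4
Unit price: $9 / 4 = $2.25

$2.25


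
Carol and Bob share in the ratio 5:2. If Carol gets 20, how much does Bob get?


Find the multiplier:
20 / 5 = 4
Apply to Bob's share:
2 x 4 = 8

8


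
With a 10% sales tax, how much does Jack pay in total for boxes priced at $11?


Calculate the tax:
10% of $11 = $1.10
Add tax to price:
$11 + $1.10 = $12.10

$12.10


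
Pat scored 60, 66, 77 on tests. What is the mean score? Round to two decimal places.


Add the scores:
60 + 66 + 77 = 203
Divide by the number of tests:
203 / 3 = 67.6666... ≈ 67.67

67.67


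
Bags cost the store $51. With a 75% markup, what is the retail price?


Calculate the markup amount:
75% of $51 = $38.25
Add to cost:
$51 + $38.25 = $89.25

$89.25


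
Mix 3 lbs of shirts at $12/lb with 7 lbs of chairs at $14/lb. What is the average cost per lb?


Cost of shirts:
3 x $12 = $36
Cost of chairs:
7 x $14 = $98
Total cost: $36 + $98 = $134
Total weight: 10 lbs
Average: $134 / 10 = $13.40/lb

$13.40/lb


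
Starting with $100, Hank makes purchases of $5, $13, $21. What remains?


Add up expenses:
$5 + $13 + $21 = $39
Subtract from budget:
$100 - $39 = $61

$61


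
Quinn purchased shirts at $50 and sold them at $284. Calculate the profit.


Selling price = $284
Cost price = $50
Profit = selling price - cost price:
Profit = $284 - $50 = $234

$234


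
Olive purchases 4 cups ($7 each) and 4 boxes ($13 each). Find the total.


Cost of cups:
4 x $7 = $28
Cost of boxes:
4 x $13 = $52
Add both:
$28 + $52 = $80

$80


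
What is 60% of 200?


Convert percentage to decimal:
60% = 0.6
Multiply:
200 x 0.6 = 120

120


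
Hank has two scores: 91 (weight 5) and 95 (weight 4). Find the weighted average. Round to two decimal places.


Weighted sum:
5 x 91 + 4 x 95 = 835
Total weight:
5 + 4 = 9
Weighted average:
835 / 9 = 92.7777... ≈ 92.78

92.78


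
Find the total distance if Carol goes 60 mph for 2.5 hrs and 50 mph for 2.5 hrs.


Leg 1 distance:
60 x 2.5 = 150 miles
Leg 2 distance:
50 x 2.5 = 125 miles
Total distance:
150 + 125 = 275 miles

275 miles


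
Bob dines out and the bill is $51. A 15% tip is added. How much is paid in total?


Calculate the tip:
15% of $51 = $7.65
Add tip to meal cost:
$51 + $7.65 = $58.65

$58.65


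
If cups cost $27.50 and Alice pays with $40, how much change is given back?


Start with the amount paid:
$40
Subtract the price:
$40 - $27.50 = $12.50

$12.50


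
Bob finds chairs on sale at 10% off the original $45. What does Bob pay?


Calculate the discount amount:
10% of $45 = $4.50
Subtract from original:
$45 - $4.50 = $40.50

$40.50


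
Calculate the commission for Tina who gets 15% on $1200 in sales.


Convert rate to decimal:
15% = 0.15
Multiply by sales:
$1200 x 0.15 = $180

$180


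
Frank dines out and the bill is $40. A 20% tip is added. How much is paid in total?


Calculate the tip:
20% of $40 = $8
Add tip to meal cost:
$40 + $8 = $48

$48


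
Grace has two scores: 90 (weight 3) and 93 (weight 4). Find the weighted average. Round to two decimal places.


Weighted sum:
3 x 90 + 4 x 93 = 642
Total weight:
3 + 4 = 7
Weighted average:
642 / 7 = 91.7142... ≈ 91.71

91.71


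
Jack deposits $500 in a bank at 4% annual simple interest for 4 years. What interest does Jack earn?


Use the formula I = P x R x T / 100
P x R x T = 500 x 4 x 4 = 8000
I = 8000 / 100 = $80

$80


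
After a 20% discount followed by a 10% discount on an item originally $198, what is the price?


First discount:
20% of $198 = $39.60
Price after first discount:
$198 - $39.60 = $158.40
Second discount:
10% of $158.40 = $15.84
Final price:
$158.40 - $15.84 = $142.56

$142.56


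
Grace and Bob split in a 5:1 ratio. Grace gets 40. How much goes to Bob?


Find the multiplier:
40 / 5 = 8
Apply to Bob's share:
1 x 8 = 8

8


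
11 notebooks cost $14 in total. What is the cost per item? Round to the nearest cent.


Total cost: $14
Number of items: 11
Unit price: $14 / 11 = $1.2727... ≈ $1.27

$1.27


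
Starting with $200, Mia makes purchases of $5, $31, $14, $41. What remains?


Add up expenses:
$5 + $31 + $14 + $41 = $91
Subtract from budget:
$200 - $91 = $109

$109


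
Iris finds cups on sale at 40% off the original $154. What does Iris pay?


Calculate the discount amount:
40% of $154 = $61.60
Subtract from original:
$154 - $61.60 = $92.40

$92.40


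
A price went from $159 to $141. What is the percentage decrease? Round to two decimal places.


Find the absolute change:
|141 - 159| = 18
Divide by original and multiply by 100:
18 / 159 x 100 = 11.3207...% ≈ 11.32%

11.32%


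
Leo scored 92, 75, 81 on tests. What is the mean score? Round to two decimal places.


Add the scores:
92 + 75 + 81 = 248
Divide by the number of tests:
248 / 3 = 82.6666... ≈ 82.67

82.67


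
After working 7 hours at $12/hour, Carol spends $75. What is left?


Calculate earnings:
7 x $12 = $84
Subtract spending:
$84 - $75 = $9

$9


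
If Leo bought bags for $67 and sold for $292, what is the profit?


Selling price = $292
Cost price = $67
Profit = selling price - cost price:
Profit = $292 - $67 = $225

$225


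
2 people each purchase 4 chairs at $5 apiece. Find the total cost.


Cost per person:
4 x $5 = $20
Group total:
2 x $20 = $40

$40


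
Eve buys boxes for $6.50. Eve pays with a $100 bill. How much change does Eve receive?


Start with the amount paid:
$100
Subtract the price:
$100 - $6.50 = $93.50

$93.50


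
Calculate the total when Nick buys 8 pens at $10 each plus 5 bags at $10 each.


Cost of pens:
8 x $10 = $80
Cost of bags:
5 x $10 = $50
Add both:
$80 + $50 = $130

$130


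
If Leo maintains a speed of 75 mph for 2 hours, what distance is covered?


Use the formula: distance = speed x time
Speed = 75 mph, Time = 2 hours
75 x 2 = 150 miles

150 miles


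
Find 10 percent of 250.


Convert percentage to decimal:
10% = 0.1
Multiply:
250 x 0.1 = 25

25


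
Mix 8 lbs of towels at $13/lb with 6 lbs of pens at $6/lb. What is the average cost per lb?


Cost of towels:
8 x $13 = $104
Cost of pens:
6 x $6 = $36
Total cost: $104 + $36 = $140
Total weight: 14 lbs
Average: $140 / 14 = $10/lb

$10/lb


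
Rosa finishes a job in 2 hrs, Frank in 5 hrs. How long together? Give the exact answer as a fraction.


Rosa's rate: 1/2 of the job per hour
Frank's rate: 1/5 of the job per hour
Combined rate: 1/2 + 1/5 = 7/10 per hour
Time = 1 / (7/10) = 10/7 hours (≈ 1.43 hours)

10/7 hours


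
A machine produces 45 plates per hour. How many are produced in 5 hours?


Production rate: 45 plates per hour
Time: 5 hours
Total: 45 x 5 = 225 plates

225 plates


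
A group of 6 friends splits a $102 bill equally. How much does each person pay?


Total bill: $102
Number of people: 6
Each pays: $102 / 6 = $17

$17


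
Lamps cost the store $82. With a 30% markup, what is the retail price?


Calculate the markup amount:
30% of $82 = $24.60
Add to cost:
$82 + $24.60 = $106.60

$106.60


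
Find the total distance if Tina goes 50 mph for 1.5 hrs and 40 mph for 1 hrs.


Leg 1 distance:
50 x 1.5 = 75 miles
Leg 2 distance:
40 x 1 = 40 miles
Total distance:
75 + 40 = 115 miles

115 miles


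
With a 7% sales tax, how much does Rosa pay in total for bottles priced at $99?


Calculate the tax:
7% of $99 = $6.93
Add tax to price:
$99 + $6.93 = $105.93

$105.93


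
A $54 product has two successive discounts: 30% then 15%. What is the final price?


First discount:
30% of $54 = $16.20
Price after first discount:
$54 - $16.20 = $37.80
Second discount:
15% of $37.80 = $5.67
Final price:
$37.80 - $5.67 = $32.13

$32.13


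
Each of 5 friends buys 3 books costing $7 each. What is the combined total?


Cost per person:
3 x $7 = $21
Group total:
5 x $21 = $105

$105


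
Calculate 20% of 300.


Convert percentage to decimal:
20% = 0.2
Multiply:
300 x 0.2 = 60

60


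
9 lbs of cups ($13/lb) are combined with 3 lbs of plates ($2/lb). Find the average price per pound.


Cost of cups:
9 x $13 = $117
Cost of plates:
3 x $2 = $6
Total cost: $117 + $6 = $123
Total weight: 12 lbs
Average: $123 / 12 = $10.25/lb

$10.25/lb


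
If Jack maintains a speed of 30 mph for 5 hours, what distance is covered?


Use the formula: distance = speed x time
Speed = 30 mph, Time = 5 hours
30 x 5 = 150 miles

150 miles


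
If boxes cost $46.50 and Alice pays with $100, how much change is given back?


Start with the amount paid:
$100
Subtract the price:
$100 - $46.50 = $53.50

$53.50


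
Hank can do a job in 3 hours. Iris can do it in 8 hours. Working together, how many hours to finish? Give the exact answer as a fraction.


Hank's rate: 1/3 of the job per hour
Iris's rate: 1/8 of the job per hour
Combined rate: 1/3 + 1/8 = 11/24 per hour
Time = 1 / (11/24) = 24/11 hours (≈ 2.18 hours)

24/11 hours


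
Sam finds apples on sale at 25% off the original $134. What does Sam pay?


Calculate the discount amount:
25% of $134 = $33.50
Subtract from original:
$134 - $33.50 = $100.50

$100.50


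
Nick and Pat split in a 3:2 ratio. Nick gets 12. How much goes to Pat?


Find the multiplier:
12 / 3 = 4
Apply to Pat's share:
2 x 4 = 8

8


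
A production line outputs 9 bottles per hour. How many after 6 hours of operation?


Production rate: 9 bottles per hour
Time: 6 hours
Total: 9 x 6 = 54 bottles

54 bottles


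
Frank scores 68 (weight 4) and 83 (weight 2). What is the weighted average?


Weighted sum:
4 x 68 + 2 x 83 = 438
Total weight:
4 + 2 = 6
Weighted average:
438 / 6 = 73

73


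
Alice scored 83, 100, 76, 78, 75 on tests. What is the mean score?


Add the scores:
83 + 100 + 76 + 78 + 75 = 412
Divide by the number of tests:
412 / 5 = 82.4

82.4


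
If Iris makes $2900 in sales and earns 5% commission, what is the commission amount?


Convert rate to decimal:
5% = 0.05
Multiply by sales:
$2900 x 0.05 = $145

$145


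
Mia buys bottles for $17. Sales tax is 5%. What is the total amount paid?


Calculate the tax:
5% of $17 = $0.85
Add tax to price:
$17 + $0.85 = $17.85

$17.85


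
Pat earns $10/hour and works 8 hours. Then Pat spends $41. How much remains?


Calculate earnings:
8 x $10 = $80
Subtract spending:
$80 - $41 = $39

$39


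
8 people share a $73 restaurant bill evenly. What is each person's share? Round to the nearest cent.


Total bill: $73
Number of people: 8
Each pays: $73 / 8 = $9.125 ≈ $9.13

$9.13


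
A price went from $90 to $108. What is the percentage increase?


Find the absolute change:
|108 - 90| = 18
Divide by original and multiply by 100:
18 / 90 x 100 = 20%

20%


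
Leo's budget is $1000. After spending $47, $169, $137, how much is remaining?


Add up expenses:
$47 + $169 + $137 = $353
Subtract from budget:
$1000 - $353 = $647

$647


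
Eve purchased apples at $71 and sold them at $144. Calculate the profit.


Selling price = $144
Cost price = $71
Profit = selling price - cost price:
Profit = $144 - $71 = $73

$73


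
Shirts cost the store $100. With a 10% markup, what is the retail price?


Calculate the markup amount:
10% of $100 = $10
Add to cost:
$100 + $10 = $110

$110


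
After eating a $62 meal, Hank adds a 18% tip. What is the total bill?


Calculate the tip:
18% of $62 = $11.16
Add tip to meal cost:
$62 + $11.16 = $73.16

$73.16


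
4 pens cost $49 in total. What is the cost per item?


Total cost: $49
Number of items: 4
Unit price: $49 / 4 = $12.25

$12.25


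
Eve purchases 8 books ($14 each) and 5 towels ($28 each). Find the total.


Cost of books:
8 x $14 = $112
Cost of towels:
5 x $28 = $140
Add both:
$112 + $140 = $252

$252


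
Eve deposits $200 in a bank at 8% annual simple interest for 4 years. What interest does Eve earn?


Use the formula I = P x R x T / 100
P x R x T = 200 x 8 x 4 = 6400
I = 6400 / 100 = $64

$64


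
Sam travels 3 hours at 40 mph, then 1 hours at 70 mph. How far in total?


Leg 1 distance:
40 x 3 = 120 miles
Leg 2 distance:
70 x 1 = 70 miles
Total distance:
120 + 70 = 190 miles

190 miles


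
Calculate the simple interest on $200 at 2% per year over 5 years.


Use the formula I = P x R x T / 100
P x R x T = 200 x 2 x 5 = 2000
I = 2000 / 100 = $20

$20


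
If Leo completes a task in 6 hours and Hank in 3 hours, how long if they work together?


Leo's rate: 1/6 of the job per hour
Hank's rate: 1/3 of the job per hour
Combined rate: 1/6 + 1/3 = 1/2 per hour
Time = 1 / (1/2) = 2 hours

2 hours


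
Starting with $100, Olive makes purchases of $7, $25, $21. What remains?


Add up expenses:
$7 + $25 + $21 = $53
Subtract from budget:
$100 - $53 = $47

$47


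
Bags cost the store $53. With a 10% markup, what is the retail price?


Calculate the markup amount:
10% of $53 = $5.30
Add to cost:
$53 + $5.30 = $58.30

$58.30


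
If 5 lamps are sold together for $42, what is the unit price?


Total cost: $42
Number of items: 5
Unit price: $42 / 5 = $8.40

$8.40


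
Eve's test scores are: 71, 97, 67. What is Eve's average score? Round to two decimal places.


Add the scores:
71 + 97 + 67 = 235
Divide by the number of tests:
235 / 3 = 78.3333... ≈ 78.33

78.33


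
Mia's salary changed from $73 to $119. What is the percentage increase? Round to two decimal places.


Find the absolute change:
|119 - 73| = 46
Divide by original and multiply by 100:
46 / 73 x 100 = 63.0136...% ≈ 63.01%

63.01%


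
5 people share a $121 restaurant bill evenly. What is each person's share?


Total bill: $121
Number of people: 5
Each pays: $121 / 5 = $24.20

$24.20


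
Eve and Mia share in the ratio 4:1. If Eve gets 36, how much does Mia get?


Find the multiplier:
36 / 4 = 9
Apply to Mia's share:
1 x 9 = 9

9


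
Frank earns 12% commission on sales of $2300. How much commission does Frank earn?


Convert rate to decimal:
12% = 0.12
Multiply by sales:
$2300 x 0.12 = $276

$276


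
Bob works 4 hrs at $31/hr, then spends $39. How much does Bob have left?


Calculate earnings:
4 x $31 = $124
Subtract spending:
$124 - $39 = $85

$85


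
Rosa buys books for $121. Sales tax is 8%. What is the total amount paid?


Calculate the tax:
8% of $121 = $9.68
Add tax to price:
$121 + $9.68 = $130.68

$130.68


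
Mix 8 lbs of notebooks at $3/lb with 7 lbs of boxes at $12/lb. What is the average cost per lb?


Cost of notebooks:
8 x $3 = $24
Cost of boxes:
7 x $12 = $84
Total cost: $24 + $84 = $108
Total weight: 15 lbs
Average: $108 / 15 = $7.20/lb

$7.20/lb


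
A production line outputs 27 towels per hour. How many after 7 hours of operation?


Production rate: 27 towels per hour
Time: 7 hours
Total: 27 x 7 = 189 towels

189 towels


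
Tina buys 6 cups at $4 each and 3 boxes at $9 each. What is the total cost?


Cost of cups:
6 x $4 = $24
Cost of boxes:
3 x $9 = $27
Add both:
$24 + $27 = $51

$51


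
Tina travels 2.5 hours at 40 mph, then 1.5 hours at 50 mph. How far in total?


Leg 1 distance:
40 x 2.5 = 100 miles
Leg 2 distance:
50 x 1.5 = 75 miles
Total distance:
100 + 75 = 175 miles

175 miles


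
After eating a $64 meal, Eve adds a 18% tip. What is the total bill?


Calculate the tip:
18% of $64 = $11.52
Add tip to meal cost:
$64 + $11.52 = $75.52

$75.52


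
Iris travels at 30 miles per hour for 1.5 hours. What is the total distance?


Use the formula: distance = speed x time
Speed = 30 mph, Time = 1.5 hours
30 x 1.5 = 45 miles

45 miles


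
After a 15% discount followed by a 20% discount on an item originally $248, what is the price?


First discount:
15% of $248 = $37.20
Price after first discount:
$248 - $37.20 = $210.80
Second discount:
20% of $210.80 = $42.16
Final price:
$210.80 - $42.16 = $168.64

$168.64
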